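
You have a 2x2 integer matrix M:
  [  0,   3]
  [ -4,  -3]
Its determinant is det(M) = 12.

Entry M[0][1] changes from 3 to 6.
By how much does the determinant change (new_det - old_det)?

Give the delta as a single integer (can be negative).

Cofactor C_01 = 4
Entry delta = 6 - 3 = 3
Det delta = entry_delta * cofactor = 3 * 4 = 12

Answer: 12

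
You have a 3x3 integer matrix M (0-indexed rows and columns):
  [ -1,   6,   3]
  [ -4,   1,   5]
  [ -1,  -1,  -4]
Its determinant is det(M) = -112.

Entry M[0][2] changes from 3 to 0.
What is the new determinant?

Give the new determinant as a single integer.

Answer: -127

Derivation:
det is linear in row 0: changing M[0][2] by delta changes det by delta * cofactor(0,2).
Cofactor C_02 = (-1)^(0+2) * minor(0,2) = 5
Entry delta = 0 - 3 = -3
Det delta = -3 * 5 = -15
New det = -112 + -15 = -127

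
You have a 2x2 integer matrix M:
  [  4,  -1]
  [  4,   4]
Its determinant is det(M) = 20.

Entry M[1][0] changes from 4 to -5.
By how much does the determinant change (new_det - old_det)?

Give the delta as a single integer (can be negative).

Cofactor C_10 = 1
Entry delta = -5 - 4 = -9
Det delta = entry_delta * cofactor = -9 * 1 = -9

Answer: -9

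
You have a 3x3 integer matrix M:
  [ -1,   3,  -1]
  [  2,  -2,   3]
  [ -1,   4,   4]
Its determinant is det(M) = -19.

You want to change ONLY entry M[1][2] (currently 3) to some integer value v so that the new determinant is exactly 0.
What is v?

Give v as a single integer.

Answer: 22

Derivation:
det is linear in entry M[1][2]: det = old_det + (v - 3) * C_12
Cofactor C_12 = 1
Want det = 0: -19 + (v - 3) * 1 = 0
  (v - 3) = 19 / 1 = 19
  v = 3 + (19) = 22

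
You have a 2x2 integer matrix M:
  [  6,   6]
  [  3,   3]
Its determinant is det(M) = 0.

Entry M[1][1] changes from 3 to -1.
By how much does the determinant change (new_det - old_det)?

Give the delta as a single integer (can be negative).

Cofactor C_11 = 6
Entry delta = -1 - 3 = -4
Det delta = entry_delta * cofactor = -4 * 6 = -24

Answer: -24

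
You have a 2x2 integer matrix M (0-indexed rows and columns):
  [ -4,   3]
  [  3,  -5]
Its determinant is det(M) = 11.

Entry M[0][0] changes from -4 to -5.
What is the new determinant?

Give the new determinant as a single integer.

det is linear in row 0: changing M[0][0] by delta changes det by delta * cofactor(0,0).
Cofactor C_00 = (-1)^(0+0) * minor(0,0) = -5
Entry delta = -5 - -4 = -1
Det delta = -1 * -5 = 5
New det = 11 + 5 = 16

Answer: 16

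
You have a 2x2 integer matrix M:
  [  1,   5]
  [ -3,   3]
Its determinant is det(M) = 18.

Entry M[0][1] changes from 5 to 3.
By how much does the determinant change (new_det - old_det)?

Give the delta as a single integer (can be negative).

Answer: -6

Derivation:
Cofactor C_01 = 3
Entry delta = 3 - 5 = -2
Det delta = entry_delta * cofactor = -2 * 3 = -6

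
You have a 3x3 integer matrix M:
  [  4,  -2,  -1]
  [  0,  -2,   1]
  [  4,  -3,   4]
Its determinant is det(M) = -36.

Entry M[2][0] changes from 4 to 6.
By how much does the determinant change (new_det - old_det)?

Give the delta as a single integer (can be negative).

Cofactor C_20 = -4
Entry delta = 6 - 4 = 2
Det delta = entry_delta * cofactor = 2 * -4 = -8

Answer: -8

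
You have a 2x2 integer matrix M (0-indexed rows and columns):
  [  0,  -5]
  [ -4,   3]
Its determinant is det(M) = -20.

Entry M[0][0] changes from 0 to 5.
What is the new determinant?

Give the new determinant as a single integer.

Answer: -5

Derivation:
det is linear in row 0: changing M[0][0] by delta changes det by delta * cofactor(0,0).
Cofactor C_00 = (-1)^(0+0) * minor(0,0) = 3
Entry delta = 5 - 0 = 5
Det delta = 5 * 3 = 15
New det = -20 + 15 = -5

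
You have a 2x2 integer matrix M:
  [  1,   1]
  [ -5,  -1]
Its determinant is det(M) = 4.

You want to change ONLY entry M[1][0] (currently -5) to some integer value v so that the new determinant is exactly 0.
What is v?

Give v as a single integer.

Answer: -1

Derivation:
det is linear in entry M[1][0]: det = old_det + (v - -5) * C_10
Cofactor C_10 = -1
Want det = 0: 4 + (v - -5) * -1 = 0
  (v - -5) = -4 / -1 = 4
  v = -5 + (4) = -1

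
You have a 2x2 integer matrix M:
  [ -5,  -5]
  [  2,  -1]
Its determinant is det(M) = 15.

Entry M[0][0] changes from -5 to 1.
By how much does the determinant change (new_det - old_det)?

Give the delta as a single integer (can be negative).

Answer: -6

Derivation:
Cofactor C_00 = -1
Entry delta = 1 - -5 = 6
Det delta = entry_delta * cofactor = 6 * -1 = -6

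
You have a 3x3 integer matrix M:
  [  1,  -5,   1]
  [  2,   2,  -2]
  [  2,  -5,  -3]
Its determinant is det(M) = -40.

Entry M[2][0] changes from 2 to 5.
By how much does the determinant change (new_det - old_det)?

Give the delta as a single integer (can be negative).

Cofactor C_20 = 8
Entry delta = 5 - 2 = 3
Det delta = entry_delta * cofactor = 3 * 8 = 24

Answer: 24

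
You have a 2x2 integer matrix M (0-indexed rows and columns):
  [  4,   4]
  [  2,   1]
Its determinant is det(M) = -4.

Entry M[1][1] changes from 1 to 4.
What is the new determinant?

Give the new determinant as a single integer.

Answer: 8

Derivation:
det is linear in row 1: changing M[1][1] by delta changes det by delta * cofactor(1,1).
Cofactor C_11 = (-1)^(1+1) * minor(1,1) = 4
Entry delta = 4 - 1 = 3
Det delta = 3 * 4 = 12
New det = -4 + 12 = 8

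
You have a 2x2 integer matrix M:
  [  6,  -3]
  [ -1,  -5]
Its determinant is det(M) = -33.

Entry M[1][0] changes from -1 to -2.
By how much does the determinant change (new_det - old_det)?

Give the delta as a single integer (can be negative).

Cofactor C_10 = 3
Entry delta = -2 - -1 = -1
Det delta = entry_delta * cofactor = -1 * 3 = -3

Answer: -3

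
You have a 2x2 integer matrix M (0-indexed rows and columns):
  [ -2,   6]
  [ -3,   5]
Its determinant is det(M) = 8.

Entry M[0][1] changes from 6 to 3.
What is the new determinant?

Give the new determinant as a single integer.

det is linear in row 0: changing M[0][1] by delta changes det by delta * cofactor(0,1).
Cofactor C_01 = (-1)^(0+1) * minor(0,1) = 3
Entry delta = 3 - 6 = -3
Det delta = -3 * 3 = -9
New det = 8 + -9 = -1

Answer: -1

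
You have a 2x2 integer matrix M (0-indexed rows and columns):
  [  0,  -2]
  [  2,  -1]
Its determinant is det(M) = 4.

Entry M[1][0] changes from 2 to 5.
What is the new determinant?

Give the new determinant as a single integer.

Answer: 10

Derivation:
det is linear in row 1: changing M[1][0] by delta changes det by delta * cofactor(1,0).
Cofactor C_10 = (-1)^(1+0) * minor(1,0) = 2
Entry delta = 5 - 2 = 3
Det delta = 3 * 2 = 6
New det = 4 + 6 = 10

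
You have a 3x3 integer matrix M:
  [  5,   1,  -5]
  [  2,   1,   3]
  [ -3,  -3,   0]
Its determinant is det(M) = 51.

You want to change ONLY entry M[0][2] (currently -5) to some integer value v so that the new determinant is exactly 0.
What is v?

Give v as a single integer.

Answer: 12

Derivation:
det is linear in entry M[0][2]: det = old_det + (v - -5) * C_02
Cofactor C_02 = -3
Want det = 0: 51 + (v - -5) * -3 = 0
  (v - -5) = -51 / -3 = 17
  v = -5 + (17) = 12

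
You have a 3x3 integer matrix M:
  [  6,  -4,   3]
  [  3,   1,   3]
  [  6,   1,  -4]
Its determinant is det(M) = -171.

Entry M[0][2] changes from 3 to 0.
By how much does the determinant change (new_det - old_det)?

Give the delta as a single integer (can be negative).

Cofactor C_02 = -3
Entry delta = 0 - 3 = -3
Det delta = entry_delta * cofactor = -3 * -3 = 9

Answer: 9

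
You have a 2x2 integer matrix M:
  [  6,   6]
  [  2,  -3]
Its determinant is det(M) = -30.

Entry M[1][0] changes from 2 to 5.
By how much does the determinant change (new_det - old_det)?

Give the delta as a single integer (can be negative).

Cofactor C_10 = -6
Entry delta = 5 - 2 = 3
Det delta = entry_delta * cofactor = 3 * -6 = -18

Answer: -18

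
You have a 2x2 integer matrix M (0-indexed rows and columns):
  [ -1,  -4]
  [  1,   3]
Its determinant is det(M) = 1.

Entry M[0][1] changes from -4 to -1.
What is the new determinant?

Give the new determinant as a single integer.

Answer: -2

Derivation:
det is linear in row 0: changing M[0][1] by delta changes det by delta * cofactor(0,1).
Cofactor C_01 = (-1)^(0+1) * minor(0,1) = -1
Entry delta = -1 - -4 = 3
Det delta = 3 * -1 = -3
New det = 1 + -3 = -2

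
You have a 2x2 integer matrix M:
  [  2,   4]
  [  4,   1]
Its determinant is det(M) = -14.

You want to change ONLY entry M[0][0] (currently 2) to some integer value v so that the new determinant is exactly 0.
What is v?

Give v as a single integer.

Answer: 16

Derivation:
det is linear in entry M[0][0]: det = old_det + (v - 2) * C_00
Cofactor C_00 = 1
Want det = 0: -14 + (v - 2) * 1 = 0
  (v - 2) = 14 / 1 = 14
  v = 2 + (14) = 16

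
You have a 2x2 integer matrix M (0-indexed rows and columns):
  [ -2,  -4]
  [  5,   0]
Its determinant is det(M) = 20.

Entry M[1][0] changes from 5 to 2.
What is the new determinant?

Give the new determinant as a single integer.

det is linear in row 1: changing M[1][0] by delta changes det by delta * cofactor(1,0).
Cofactor C_10 = (-1)^(1+0) * minor(1,0) = 4
Entry delta = 2 - 5 = -3
Det delta = -3 * 4 = -12
New det = 20 + -12 = 8

Answer: 8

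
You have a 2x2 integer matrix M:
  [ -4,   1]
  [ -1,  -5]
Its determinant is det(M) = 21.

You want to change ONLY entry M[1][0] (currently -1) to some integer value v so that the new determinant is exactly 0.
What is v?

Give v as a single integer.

Answer: 20

Derivation:
det is linear in entry M[1][0]: det = old_det + (v - -1) * C_10
Cofactor C_10 = -1
Want det = 0: 21 + (v - -1) * -1 = 0
  (v - -1) = -21 / -1 = 21
  v = -1 + (21) = 20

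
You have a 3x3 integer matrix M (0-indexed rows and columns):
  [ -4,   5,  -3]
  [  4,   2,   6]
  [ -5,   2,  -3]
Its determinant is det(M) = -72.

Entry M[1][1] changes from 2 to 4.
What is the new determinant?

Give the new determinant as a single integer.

Answer: -78

Derivation:
det is linear in row 1: changing M[1][1] by delta changes det by delta * cofactor(1,1).
Cofactor C_11 = (-1)^(1+1) * minor(1,1) = -3
Entry delta = 4 - 2 = 2
Det delta = 2 * -3 = -6
New det = -72 + -6 = -78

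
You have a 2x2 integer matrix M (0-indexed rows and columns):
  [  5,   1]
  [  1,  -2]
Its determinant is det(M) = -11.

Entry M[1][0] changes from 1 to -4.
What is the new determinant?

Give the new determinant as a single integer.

det is linear in row 1: changing M[1][0] by delta changes det by delta * cofactor(1,0).
Cofactor C_10 = (-1)^(1+0) * minor(1,0) = -1
Entry delta = -4 - 1 = -5
Det delta = -5 * -1 = 5
New det = -11 + 5 = -6

Answer: -6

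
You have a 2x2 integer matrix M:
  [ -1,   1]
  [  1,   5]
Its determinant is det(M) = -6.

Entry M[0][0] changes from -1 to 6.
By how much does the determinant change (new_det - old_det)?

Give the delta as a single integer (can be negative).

Answer: 35

Derivation:
Cofactor C_00 = 5
Entry delta = 6 - -1 = 7
Det delta = entry_delta * cofactor = 7 * 5 = 35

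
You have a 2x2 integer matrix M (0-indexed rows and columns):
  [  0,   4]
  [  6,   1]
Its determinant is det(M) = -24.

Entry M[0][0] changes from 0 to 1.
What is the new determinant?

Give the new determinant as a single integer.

det is linear in row 0: changing M[0][0] by delta changes det by delta * cofactor(0,0).
Cofactor C_00 = (-1)^(0+0) * minor(0,0) = 1
Entry delta = 1 - 0 = 1
Det delta = 1 * 1 = 1
New det = -24 + 1 = -23

Answer: -23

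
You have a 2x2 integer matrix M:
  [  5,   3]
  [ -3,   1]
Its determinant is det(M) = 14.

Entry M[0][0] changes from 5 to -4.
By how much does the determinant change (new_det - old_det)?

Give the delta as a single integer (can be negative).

Cofactor C_00 = 1
Entry delta = -4 - 5 = -9
Det delta = entry_delta * cofactor = -9 * 1 = -9

Answer: -9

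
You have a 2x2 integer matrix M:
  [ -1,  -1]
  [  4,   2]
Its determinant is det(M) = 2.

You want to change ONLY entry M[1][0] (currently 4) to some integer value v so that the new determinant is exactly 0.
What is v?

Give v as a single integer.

Answer: 2

Derivation:
det is linear in entry M[1][0]: det = old_det + (v - 4) * C_10
Cofactor C_10 = 1
Want det = 0: 2 + (v - 4) * 1 = 0
  (v - 4) = -2 / 1 = -2
  v = 4 + (-2) = 2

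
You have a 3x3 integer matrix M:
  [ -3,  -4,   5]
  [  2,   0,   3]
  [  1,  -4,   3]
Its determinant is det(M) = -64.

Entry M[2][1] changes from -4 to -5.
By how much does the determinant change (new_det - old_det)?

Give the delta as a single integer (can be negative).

Answer: -19

Derivation:
Cofactor C_21 = 19
Entry delta = -5 - -4 = -1
Det delta = entry_delta * cofactor = -1 * 19 = -19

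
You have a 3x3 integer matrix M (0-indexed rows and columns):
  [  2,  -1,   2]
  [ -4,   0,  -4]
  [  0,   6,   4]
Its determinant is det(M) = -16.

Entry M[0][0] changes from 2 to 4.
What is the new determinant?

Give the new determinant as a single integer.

det is linear in row 0: changing M[0][0] by delta changes det by delta * cofactor(0,0).
Cofactor C_00 = (-1)^(0+0) * minor(0,0) = 24
Entry delta = 4 - 2 = 2
Det delta = 2 * 24 = 48
New det = -16 + 48 = 32

Answer: 32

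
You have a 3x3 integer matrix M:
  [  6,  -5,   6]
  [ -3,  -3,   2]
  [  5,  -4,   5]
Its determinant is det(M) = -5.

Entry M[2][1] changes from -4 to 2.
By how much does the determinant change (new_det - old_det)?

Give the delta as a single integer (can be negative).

Cofactor C_21 = -30
Entry delta = 2 - -4 = 6
Det delta = entry_delta * cofactor = 6 * -30 = -180

Answer: -180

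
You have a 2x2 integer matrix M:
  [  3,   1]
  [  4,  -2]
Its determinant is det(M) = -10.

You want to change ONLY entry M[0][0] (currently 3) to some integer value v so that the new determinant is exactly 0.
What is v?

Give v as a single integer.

det is linear in entry M[0][0]: det = old_det + (v - 3) * C_00
Cofactor C_00 = -2
Want det = 0: -10 + (v - 3) * -2 = 0
  (v - 3) = 10 / -2 = -5
  v = 3 + (-5) = -2

Answer: -2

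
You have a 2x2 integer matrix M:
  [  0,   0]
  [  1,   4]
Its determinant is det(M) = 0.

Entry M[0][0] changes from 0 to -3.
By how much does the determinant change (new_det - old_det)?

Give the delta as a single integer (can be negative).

Cofactor C_00 = 4
Entry delta = -3 - 0 = -3
Det delta = entry_delta * cofactor = -3 * 4 = -12

Answer: -12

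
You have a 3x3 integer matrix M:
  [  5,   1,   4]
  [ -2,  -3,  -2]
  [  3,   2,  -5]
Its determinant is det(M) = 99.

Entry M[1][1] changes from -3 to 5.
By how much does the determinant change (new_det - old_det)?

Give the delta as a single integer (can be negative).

Answer: -296

Derivation:
Cofactor C_11 = -37
Entry delta = 5 - -3 = 8
Det delta = entry_delta * cofactor = 8 * -37 = -296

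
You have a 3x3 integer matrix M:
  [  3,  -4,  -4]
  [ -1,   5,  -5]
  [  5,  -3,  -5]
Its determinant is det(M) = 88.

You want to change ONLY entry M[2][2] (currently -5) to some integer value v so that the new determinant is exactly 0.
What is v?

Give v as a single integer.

det is linear in entry M[2][2]: det = old_det + (v - -5) * C_22
Cofactor C_22 = 11
Want det = 0: 88 + (v - -5) * 11 = 0
  (v - -5) = -88 / 11 = -8
  v = -5 + (-8) = -13

Answer: -13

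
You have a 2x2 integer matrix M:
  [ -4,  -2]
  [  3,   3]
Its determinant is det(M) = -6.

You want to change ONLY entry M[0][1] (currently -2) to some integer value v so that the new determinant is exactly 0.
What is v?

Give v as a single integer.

det is linear in entry M[0][1]: det = old_det + (v - -2) * C_01
Cofactor C_01 = -3
Want det = 0: -6 + (v - -2) * -3 = 0
  (v - -2) = 6 / -3 = -2
  v = -2 + (-2) = -4

Answer: -4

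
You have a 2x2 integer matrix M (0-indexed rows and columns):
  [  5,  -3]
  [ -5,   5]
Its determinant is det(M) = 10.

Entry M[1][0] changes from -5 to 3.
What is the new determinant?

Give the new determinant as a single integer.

Answer: 34

Derivation:
det is linear in row 1: changing M[1][0] by delta changes det by delta * cofactor(1,0).
Cofactor C_10 = (-1)^(1+0) * minor(1,0) = 3
Entry delta = 3 - -5 = 8
Det delta = 8 * 3 = 24
New det = 10 + 24 = 34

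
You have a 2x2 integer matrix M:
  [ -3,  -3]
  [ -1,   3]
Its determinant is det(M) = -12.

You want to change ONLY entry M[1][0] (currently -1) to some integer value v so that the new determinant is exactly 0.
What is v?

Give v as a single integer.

det is linear in entry M[1][0]: det = old_det + (v - -1) * C_10
Cofactor C_10 = 3
Want det = 0: -12 + (v - -1) * 3 = 0
  (v - -1) = 12 / 3 = 4
  v = -1 + (4) = 3

Answer: 3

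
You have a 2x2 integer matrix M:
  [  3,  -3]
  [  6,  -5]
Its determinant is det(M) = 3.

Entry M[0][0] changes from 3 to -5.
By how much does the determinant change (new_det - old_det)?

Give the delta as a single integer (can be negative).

Answer: 40

Derivation:
Cofactor C_00 = -5
Entry delta = -5 - 3 = -8
Det delta = entry_delta * cofactor = -8 * -5 = 40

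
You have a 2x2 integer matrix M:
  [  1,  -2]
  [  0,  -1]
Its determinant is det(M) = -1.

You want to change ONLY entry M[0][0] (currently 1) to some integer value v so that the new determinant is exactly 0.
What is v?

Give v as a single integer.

det is linear in entry M[0][0]: det = old_det + (v - 1) * C_00
Cofactor C_00 = -1
Want det = 0: -1 + (v - 1) * -1 = 0
  (v - 1) = 1 / -1 = -1
  v = 1 + (-1) = 0

Answer: 0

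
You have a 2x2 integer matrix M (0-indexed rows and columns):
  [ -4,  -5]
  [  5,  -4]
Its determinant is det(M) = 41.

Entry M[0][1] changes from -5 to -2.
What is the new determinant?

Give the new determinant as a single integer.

det is linear in row 0: changing M[0][1] by delta changes det by delta * cofactor(0,1).
Cofactor C_01 = (-1)^(0+1) * minor(0,1) = -5
Entry delta = -2 - -5 = 3
Det delta = 3 * -5 = -15
New det = 41 + -15 = 26

Answer: 26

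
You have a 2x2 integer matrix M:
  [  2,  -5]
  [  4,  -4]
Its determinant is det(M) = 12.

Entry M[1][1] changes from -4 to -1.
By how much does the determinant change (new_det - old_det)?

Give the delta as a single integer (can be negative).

Cofactor C_11 = 2
Entry delta = -1 - -4 = 3
Det delta = entry_delta * cofactor = 3 * 2 = 6

Answer: 6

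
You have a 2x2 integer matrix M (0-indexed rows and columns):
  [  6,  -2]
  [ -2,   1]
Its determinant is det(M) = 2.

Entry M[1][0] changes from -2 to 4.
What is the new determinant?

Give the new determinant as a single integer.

det is linear in row 1: changing M[1][0] by delta changes det by delta * cofactor(1,0).
Cofactor C_10 = (-1)^(1+0) * minor(1,0) = 2
Entry delta = 4 - -2 = 6
Det delta = 6 * 2 = 12
New det = 2 + 12 = 14

Answer: 14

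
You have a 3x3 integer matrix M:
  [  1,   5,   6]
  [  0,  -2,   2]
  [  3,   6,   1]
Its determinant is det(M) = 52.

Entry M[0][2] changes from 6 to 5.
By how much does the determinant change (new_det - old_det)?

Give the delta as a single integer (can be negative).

Answer: -6

Derivation:
Cofactor C_02 = 6
Entry delta = 5 - 6 = -1
Det delta = entry_delta * cofactor = -1 * 6 = -6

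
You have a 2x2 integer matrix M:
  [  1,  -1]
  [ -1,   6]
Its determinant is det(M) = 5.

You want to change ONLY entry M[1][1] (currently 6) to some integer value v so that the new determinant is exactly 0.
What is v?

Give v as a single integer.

det is linear in entry M[1][1]: det = old_det + (v - 6) * C_11
Cofactor C_11 = 1
Want det = 0: 5 + (v - 6) * 1 = 0
  (v - 6) = -5 / 1 = -5
  v = 6 + (-5) = 1

Answer: 1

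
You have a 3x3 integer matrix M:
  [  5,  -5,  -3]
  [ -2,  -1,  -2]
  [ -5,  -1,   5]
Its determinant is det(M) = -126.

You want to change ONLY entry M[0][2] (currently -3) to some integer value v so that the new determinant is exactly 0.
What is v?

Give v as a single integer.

det is linear in entry M[0][2]: det = old_det + (v - -3) * C_02
Cofactor C_02 = -3
Want det = 0: -126 + (v - -3) * -3 = 0
  (v - -3) = 126 / -3 = -42
  v = -3 + (-42) = -45

Answer: -45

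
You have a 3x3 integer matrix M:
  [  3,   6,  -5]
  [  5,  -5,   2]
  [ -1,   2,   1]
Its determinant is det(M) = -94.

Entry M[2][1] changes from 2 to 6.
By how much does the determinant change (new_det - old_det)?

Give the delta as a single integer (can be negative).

Answer: -124

Derivation:
Cofactor C_21 = -31
Entry delta = 6 - 2 = 4
Det delta = entry_delta * cofactor = 4 * -31 = -124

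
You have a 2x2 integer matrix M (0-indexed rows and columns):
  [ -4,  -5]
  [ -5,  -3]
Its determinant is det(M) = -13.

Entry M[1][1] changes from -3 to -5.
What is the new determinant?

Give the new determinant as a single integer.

det is linear in row 1: changing M[1][1] by delta changes det by delta * cofactor(1,1).
Cofactor C_11 = (-1)^(1+1) * minor(1,1) = -4
Entry delta = -5 - -3 = -2
Det delta = -2 * -4 = 8
New det = -13 + 8 = -5

Answer: -5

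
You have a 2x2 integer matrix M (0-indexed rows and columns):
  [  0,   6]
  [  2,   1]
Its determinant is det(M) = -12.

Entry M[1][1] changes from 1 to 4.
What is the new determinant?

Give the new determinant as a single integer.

det is linear in row 1: changing M[1][1] by delta changes det by delta * cofactor(1,1).
Cofactor C_11 = (-1)^(1+1) * minor(1,1) = 0
Entry delta = 4 - 1 = 3
Det delta = 3 * 0 = 0
New det = -12 + 0 = -12

Answer: -12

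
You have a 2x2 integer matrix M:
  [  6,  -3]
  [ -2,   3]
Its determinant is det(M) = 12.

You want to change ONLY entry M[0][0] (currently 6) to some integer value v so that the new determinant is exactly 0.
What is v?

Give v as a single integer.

det is linear in entry M[0][0]: det = old_det + (v - 6) * C_00
Cofactor C_00 = 3
Want det = 0: 12 + (v - 6) * 3 = 0
  (v - 6) = -12 / 3 = -4
  v = 6 + (-4) = 2

Answer: 2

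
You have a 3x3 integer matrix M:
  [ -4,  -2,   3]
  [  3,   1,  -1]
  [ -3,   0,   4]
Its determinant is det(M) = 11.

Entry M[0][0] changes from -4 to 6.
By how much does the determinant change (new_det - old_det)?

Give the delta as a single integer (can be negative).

Answer: 40

Derivation:
Cofactor C_00 = 4
Entry delta = 6 - -4 = 10
Det delta = entry_delta * cofactor = 10 * 4 = 40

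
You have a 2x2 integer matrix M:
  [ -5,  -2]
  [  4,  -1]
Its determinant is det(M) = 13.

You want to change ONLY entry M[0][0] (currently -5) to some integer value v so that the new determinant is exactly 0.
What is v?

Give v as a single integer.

det is linear in entry M[0][0]: det = old_det + (v - -5) * C_00
Cofactor C_00 = -1
Want det = 0: 13 + (v - -5) * -1 = 0
  (v - -5) = -13 / -1 = 13
  v = -5 + (13) = 8

Answer: 8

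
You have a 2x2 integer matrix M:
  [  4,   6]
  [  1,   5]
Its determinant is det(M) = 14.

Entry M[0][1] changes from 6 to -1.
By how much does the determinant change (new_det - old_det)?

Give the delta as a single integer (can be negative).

Cofactor C_01 = -1
Entry delta = -1 - 6 = -7
Det delta = entry_delta * cofactor = -7 * -1 = 7

Answer: 7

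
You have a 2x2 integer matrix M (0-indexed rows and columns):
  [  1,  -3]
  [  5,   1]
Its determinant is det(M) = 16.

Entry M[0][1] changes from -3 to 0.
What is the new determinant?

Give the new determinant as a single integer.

det is linear in row 0: changing M[0][1] by delta changes det by delta * cofactor(0,1).
Cofactor C_01 = (-1)^(0+1) * minor(0,1) = -5
Entry delta = 0 - -3 = 3
Det delta = 3 * -5 = -15
New det = 16 + -15 = 1

Answer: 1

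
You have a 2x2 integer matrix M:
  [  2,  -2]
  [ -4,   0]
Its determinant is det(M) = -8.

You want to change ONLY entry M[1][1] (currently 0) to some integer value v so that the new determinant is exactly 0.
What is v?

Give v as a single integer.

det is linear in entry M[1][1]: det = old_det + (v - 0) * C_11
Cofactor C_11 = 2
Want det = 0: -8 + (v - 0) * 2 = 0
  (v - 0) = 8 / 2 = 4
  v = 0 + (4) = 4

Answer: 4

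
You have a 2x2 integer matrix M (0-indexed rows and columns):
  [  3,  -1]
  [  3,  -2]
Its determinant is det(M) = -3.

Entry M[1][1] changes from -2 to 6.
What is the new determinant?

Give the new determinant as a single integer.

det is linear in row 1: changing M[1][1] by delta changes det by delta * cofactor(1,1).
Cofactor C_11 = (-1)^(1+1) * minor(1,1) = 3
Entry delta = 6 - -2 = 8
Det delta = 8 * 3 = 24
New det = -3 + 24 = 21

Answer: 21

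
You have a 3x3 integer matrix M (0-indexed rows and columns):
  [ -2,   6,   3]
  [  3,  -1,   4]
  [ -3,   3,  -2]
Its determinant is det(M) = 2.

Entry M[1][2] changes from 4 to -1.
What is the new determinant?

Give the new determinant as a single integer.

Answer: 62

Derivation:
det is linear in row 1: changing M[1][2] by delta changes det by delta * cofactor(1,2).
Cofactor C_12 = (-1)^(1+2) * minor(1,2) = -12
Entry delta = -1 - 4 = -5
Det delta = -5 * -12 = 60
New det = 2 + 60 = 62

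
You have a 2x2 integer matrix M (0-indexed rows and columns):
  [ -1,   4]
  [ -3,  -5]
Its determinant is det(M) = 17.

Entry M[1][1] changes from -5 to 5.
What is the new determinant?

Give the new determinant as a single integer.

Answer: 7

Derivation:
det is linear in row 1: changing M[1][1] by delta changes det by delta * cofactor(1,1).
Cofactor C_11 = (-1)^(1+1) * minor(1,1) = -1
Entry delta = 5 - -5 = 10
Det delta = 10 * -1 = -10
New det = 17 + -10 = 7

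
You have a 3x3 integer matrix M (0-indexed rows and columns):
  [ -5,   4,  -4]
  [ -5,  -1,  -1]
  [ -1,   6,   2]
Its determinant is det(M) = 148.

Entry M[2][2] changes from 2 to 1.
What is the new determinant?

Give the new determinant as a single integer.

Answer: 123

Derivation:
det is linear in row 2: changing M[2][2] by delta changes det by delta * cofactor(2,2).
Cofactor C_22 = (-1)^(2+2) * minor(2,2) = 25
Entry delta = 1 - 2 = -1
Det delta = -1 * 25 = -25
New det = 148 + -25 = 123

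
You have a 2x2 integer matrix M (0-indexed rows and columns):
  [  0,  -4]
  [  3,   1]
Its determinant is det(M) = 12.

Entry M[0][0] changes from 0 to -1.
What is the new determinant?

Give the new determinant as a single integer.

Answer: 11

Derivation:
det is linear in row 0: changing M[0][0] by delta changes det by delta * cofactor(0,0).
Cofactor C_00 = (-1)^(0+0) * minor(0,0) = 1
Entry delta = -1 - 0 = -1
Det delta = -1 * 1 = -1
New det = 12 + -1 = 11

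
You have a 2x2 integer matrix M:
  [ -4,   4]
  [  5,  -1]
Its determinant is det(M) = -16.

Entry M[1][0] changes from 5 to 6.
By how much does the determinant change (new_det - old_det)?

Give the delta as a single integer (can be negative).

Cofactor C_10 = -4
Entry delta = 6 - 5 = 1
Det delta = entry_delta * cofactor = 1 * -4 = -4

Answer: -4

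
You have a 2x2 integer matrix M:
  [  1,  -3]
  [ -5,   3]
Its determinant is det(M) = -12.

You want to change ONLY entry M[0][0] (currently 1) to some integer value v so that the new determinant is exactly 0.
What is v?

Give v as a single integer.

det is linear in entry M[0][0]: det = old_det + (v - 1) * C_00
Cofactor C_00 = 3
Want det = 0: -12 + (v - 1) * 3 = 0
  (v - 1) = 12 / 3 = 4
  v = 1 + (4) = 5

Answer: 5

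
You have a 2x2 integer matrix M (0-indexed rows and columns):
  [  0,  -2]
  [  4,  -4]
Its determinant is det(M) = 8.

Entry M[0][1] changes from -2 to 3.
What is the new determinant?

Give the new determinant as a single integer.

Answer: -12

Derivation:
det is linear in row 0: changing M[0][1] by delta changes det by delta * cofactor(0,1).
Cofactor C_01 = (-1)^(0+1) * minor(0,1) = -4
Entry delta = 3 - -2 = 5
Det delta = 5 * -4 = -20
New det = 8 + -20 = -12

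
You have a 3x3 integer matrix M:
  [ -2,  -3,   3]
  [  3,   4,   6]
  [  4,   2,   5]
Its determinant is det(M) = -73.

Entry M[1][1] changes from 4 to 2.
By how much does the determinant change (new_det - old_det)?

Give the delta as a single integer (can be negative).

Answer: 44

Derivation:
Cofactor C_11 = -22
Entry delta = 2 - 4 = -2
Det delta = entry_delta * cofactor = -2 * -22 = 44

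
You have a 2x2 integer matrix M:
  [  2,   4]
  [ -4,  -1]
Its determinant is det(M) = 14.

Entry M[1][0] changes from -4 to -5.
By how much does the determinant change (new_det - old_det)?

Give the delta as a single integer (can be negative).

Cofactor C_10 = -4
Entry delta = -5 - -4 = -1
Det delta = entry_delta * cofactor = -1 * -4 = 4

Answer: 4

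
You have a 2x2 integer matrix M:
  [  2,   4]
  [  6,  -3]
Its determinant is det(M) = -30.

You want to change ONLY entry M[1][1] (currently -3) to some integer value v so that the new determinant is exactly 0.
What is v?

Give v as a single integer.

det is linear in entry M[1][1]: det = old_det + (v - -3) * C_11
Cofactor C_11 = 2
Want det = 0: -30 + (v - -3) * 2 = 0
  (v - -3) = 30 / 2 = 15
  v = -3 + (15) = 12

Answer: 12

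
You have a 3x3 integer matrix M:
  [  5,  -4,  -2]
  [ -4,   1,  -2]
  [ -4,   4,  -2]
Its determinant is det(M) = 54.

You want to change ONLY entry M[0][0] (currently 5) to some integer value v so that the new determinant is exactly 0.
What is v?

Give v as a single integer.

Answer: -4

Derivation:
det is linear in entry M[0][0]: det = old_det + (v - 5) * C_00
Cofactor C_00 = 6
Want det = 0: 54 + (v - 5) * 6 = 0
  (v - 5) = -54 / 6 = -9
  v = 5 + (-9) = -4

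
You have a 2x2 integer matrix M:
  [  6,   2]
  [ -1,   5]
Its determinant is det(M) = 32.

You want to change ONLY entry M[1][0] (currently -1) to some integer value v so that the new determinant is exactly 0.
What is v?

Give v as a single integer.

Answer: 15

Derivation:
det is linear in entry M[1][0]: det = old_det + (v - -1) * C_10
Cofactor C_10 = -2
Want det = 0: 32 + (v - -1) * -2 = 0
  (v - -1) = -32 / -2 = 16
  v = -1 + (16) = 15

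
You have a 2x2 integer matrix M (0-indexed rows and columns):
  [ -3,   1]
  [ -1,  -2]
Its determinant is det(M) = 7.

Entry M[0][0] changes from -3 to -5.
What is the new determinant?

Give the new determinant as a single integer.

Answer: 11

Derivation:
det is linear in row 0: changing M[0][0] by delta changes det by delta * cofactor(0,0).
Cofactor C_00 = (-1)^(0+0) * minor(0,0) = -2
Entry delta = -5 - -3 = -2
Det delta = -2 * -2 = 4
New det = 7 + 4 = 11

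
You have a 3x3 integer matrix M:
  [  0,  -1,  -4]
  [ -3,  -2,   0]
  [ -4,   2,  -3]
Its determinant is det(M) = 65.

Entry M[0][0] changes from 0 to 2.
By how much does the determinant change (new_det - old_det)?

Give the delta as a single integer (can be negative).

Answer: 12

Derivation:
Cofactor C_00 = 6
Entry delta = 2 - 0 = 2
Det delta = entry_delta * cofactor = 2 * 6 = 12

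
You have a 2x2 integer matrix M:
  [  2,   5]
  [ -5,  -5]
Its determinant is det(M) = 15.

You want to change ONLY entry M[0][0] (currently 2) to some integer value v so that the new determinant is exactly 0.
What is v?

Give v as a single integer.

det is linear in entry M[0][0]: det = old_det + (v - 2) * C_00
Cofactor C_00 = -5
Want det = 0: 15 + (v - 2) * -5 = 0
  (v - 2) = -15 / -5 = 3
  v = 2 + (3) = 5

Answer: 5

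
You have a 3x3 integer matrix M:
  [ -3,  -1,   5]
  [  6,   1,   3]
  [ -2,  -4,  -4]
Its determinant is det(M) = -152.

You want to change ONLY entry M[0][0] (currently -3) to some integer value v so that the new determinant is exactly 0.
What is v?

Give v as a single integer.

Answer: 16

Derivation:
det is linear in entry M[0][0]: det = old_det + (v - -3) * C_00
Cofactor C_00 = 8
Want det = 0: -152 + (v - -3) * 8 = 0
  (v - -3) = 152 / 8 = 19
  v = -3 + (19) = 16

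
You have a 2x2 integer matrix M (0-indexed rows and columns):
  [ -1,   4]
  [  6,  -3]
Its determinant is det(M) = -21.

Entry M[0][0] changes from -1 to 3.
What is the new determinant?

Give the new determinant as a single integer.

det is linear in row 0: changing M[0][0] by delta changes det by delta * cofactor(0,0).
Cofactor C_00 = (-1)^(0+0) * minor(0,0) = -3
Entry delta = 3 - -1 = 4
Det delta = 4 * -3 = -12
New det = -21 + -12 = -33

Answer: -33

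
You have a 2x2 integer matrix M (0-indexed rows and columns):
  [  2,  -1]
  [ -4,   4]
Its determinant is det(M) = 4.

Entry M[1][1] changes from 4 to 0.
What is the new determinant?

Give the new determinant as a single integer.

Answer: -4

Derivation:
det is linear in row 1: changing M[1][1] by delta changes det by delta * cofactor(1,1).
Cofactor C_11 = (-1)^(1+1) * minor(1,1) = 2
Entry delta = 0 - 4 = -4
Det delta = -4 * 2 = -8
New det = 4 + -8 = -4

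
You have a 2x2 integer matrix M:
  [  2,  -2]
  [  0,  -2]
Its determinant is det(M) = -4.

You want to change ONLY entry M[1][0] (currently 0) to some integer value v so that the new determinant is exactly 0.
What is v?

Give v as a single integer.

det is linear in entry M[1][0]: det = old_det + (v - 0) * C_10
Cofactor C_10 = 2
Want det = 0: -4 + (v - 0) * 2 = 0
  (v - 0) = 4 / 2 = 2
  v = 0 + (2) = 2

Answer: 2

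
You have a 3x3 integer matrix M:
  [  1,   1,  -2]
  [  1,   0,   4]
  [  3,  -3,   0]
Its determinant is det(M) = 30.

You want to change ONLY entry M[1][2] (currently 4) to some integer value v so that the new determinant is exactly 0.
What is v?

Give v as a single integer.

det is linear in entry M[1][2]: det = old_det + (v - 4) * C_12
Cofactor C_12 = 6
Want det = 0: 30 + (v - 4) * 6 = 0
  (v - 4) = -30 / 6 = -5
  v = 4 + (-5) = -1

Answer: -1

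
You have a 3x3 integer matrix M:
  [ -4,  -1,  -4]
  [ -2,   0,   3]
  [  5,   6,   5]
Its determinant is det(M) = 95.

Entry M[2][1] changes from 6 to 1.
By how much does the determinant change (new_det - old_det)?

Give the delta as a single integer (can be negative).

Cofactor C_21 = 20
Entry delta = 1 - 6 = -5
Det delta = entry_delta * cofactor = -5 * 20 = -100

Answer: -100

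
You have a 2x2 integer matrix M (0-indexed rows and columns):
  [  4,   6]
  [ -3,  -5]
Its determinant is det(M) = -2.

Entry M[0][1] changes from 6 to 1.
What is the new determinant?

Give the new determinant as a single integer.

det is linear in row 0: changing M[0][1] by delta changes det by delta * cofactor(0,1).
Cofactor C_01 = (-1)^(0+1) * minor(0,1) = 3
Entry delta = 1 - 6 = -5
Det delta = -5 * 3 = -15
New det = -2 + -15 = -17

Answer: -17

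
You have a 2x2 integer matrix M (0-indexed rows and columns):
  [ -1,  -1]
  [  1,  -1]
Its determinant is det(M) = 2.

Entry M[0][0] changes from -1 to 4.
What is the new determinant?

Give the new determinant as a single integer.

Answer: -3

Derivation:
det is linear in row 0: changing M[0][0] by delta changes det by delta * cofactor(0,0).
Cofactor C_00 = (-1)^(0+0) * minor(0,0) = -1
Entry delta = 4 - -1 = 5
Det delta = 5 * -1 = -5
New det = 2 + -5 = -3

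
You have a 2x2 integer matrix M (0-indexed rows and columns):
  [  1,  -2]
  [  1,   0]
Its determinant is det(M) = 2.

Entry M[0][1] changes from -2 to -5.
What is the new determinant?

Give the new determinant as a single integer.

Answer: 5

Derivation:
det is linear in row 0: changing M[0][1] by delta changes det by delta * cofactor(0,1).
Cofactor C_01 = (-1)^(0+1) * minor(0,1) = -1
Entry delta = -5 - -2 = -3
Det delta = -3 * -1 = 3
New det = 2 + 3 = 5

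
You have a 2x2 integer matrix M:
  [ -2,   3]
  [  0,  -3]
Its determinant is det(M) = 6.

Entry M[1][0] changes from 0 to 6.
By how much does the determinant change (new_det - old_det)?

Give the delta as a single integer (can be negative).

Cofactor C_10 = -3
Entry delta = 6 - 0 = 6
Det delta = entry_delta * cofactor = 6 * -3 = -18

Answer: -18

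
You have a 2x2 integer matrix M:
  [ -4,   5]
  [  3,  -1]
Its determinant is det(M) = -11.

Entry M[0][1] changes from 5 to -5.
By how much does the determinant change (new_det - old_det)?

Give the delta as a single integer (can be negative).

Cofactor C_01 = -3
Entry delta = -5 - 5 = -10
Det delta = entry_delta * cofactor = -10 * -3 = 30

Answer: 30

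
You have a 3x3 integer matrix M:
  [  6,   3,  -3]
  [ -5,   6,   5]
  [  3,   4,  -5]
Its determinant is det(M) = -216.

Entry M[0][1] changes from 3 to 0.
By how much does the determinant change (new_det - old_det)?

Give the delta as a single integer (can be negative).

Cofactor C_01 = -10
Entry delta = 0 - 3 = -3
Det delta = entry_delta * cofactor = -3 * -10 = 30

Answer: 30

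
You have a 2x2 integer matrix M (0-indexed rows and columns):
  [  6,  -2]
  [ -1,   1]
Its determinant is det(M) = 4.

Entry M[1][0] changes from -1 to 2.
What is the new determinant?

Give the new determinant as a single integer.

Answer: 10

Derivation:
det is linear in row 1: changing M[1][0] by delta changes det by delta * cofactor(1,0).
Cofactor C_10 = (-1)^(1+0) * minor(1,0) = 2
Entry delta = 2 - -1 = 3
Det delta = 3 * 2 = 6
New det = 4 + 6 = 10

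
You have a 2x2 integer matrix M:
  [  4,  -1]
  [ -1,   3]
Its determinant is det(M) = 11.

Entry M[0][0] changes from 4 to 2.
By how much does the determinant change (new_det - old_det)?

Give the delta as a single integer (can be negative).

Cofactor C_00 = 3
Entry delta = 2 - 4 = -2
Det delta = entry_delta * cofactor = -2 * 3 = -6

Answer: -6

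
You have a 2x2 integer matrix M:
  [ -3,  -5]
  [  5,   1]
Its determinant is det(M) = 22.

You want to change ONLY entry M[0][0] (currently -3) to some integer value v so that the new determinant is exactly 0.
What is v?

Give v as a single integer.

Answer: -25

Derivation:
det is linear in entry M[0][0]: det = old_det + (v - -3) * C_00
Cofactor C_00 = 1
Want det = 0: 22 + (v - -3) * 1 = 0
  (v - -3) = -22 / 1 = -22
  v = -3 + (-22) = -25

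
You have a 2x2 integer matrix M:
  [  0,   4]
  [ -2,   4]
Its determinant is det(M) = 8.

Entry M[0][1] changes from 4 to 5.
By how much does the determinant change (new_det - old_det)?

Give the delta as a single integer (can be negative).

Cofactor C_01 = 2
Entry delta = 5 - 4 = 1
Det delta = entry_delta * cofactor = 1 * 2 = 2

Answer: 2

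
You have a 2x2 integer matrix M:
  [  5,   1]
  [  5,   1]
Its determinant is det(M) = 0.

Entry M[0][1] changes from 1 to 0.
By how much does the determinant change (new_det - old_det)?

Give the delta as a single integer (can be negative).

Cofactor C_01 = -5
Entry delta = 0 - 1 = -1
Det delta = entry_delta * cofactor = -1 * -5 = 5

Answer: 5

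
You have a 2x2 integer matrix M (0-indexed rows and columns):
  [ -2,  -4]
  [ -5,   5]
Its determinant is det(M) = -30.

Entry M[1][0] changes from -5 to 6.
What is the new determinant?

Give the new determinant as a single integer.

det is linear in row 1: changing M[1][0] by delta changes det by delta * cofactor(1,0).
Cofactor C_10 = (-1)^(1+0) * minor(1,0) = 4
Entry delta = 6 - -5 = 11
Det delta = 11 * 4 = 44
New det = -30 + 44 = 14

Answer: 14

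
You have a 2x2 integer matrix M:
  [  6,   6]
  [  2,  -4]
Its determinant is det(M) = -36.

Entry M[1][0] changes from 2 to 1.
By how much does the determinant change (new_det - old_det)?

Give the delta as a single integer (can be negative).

Answer: 6

Derivation:
Cofactor C_10 = -6
Entry delta = 1 - 2 = -1
Det delta = entry_delta * cofactor = -1 * -6 = 6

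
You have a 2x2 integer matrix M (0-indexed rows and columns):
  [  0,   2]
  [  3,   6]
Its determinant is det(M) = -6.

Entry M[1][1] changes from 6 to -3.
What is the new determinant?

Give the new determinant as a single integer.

det is linear in row 1: changing M[1][1] by delta changes det by delta * cofactor(1,1).
Cofactor C_11 = (-1)^(1+1) * minor(1,1) = 0
Entry delta = -3 - 6 = -9
Det delta = -9 * 0 = 0
New det = -6 + 0 = -6

Answer: -6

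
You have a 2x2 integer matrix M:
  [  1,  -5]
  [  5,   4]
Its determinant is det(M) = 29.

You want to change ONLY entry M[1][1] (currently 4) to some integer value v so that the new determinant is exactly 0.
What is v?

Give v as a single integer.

Answer: -25

Derivation:
det is linear in entry M[1][1]: det = old_det + (v - 4) * C_11
Cofactor C_11 = 1
Want det = 0: 29 + (v - 4) * 1 = 0
  (v - 4) = -29 / 1 = -29
  v = 4 + (-29) = -25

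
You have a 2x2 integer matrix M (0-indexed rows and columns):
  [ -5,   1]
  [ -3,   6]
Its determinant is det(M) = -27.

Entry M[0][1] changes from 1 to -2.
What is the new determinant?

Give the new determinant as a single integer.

Answer: -36

Derivation:
det is linear in row 0: changing M[0][1] by delta changes det by delta * cofactor(0,1).
Cofactor C_01 = (-1)^(0+1) * minor(0,1) = 3
Entry delta = -2 - 1 = -3
Det delta = -3 * 3 = -9
New det = -27 + -9 = -36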